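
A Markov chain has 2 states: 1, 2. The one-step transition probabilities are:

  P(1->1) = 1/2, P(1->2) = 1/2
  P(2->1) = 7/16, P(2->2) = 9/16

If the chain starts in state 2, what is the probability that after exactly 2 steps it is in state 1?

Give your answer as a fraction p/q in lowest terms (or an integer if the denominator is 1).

Computing P^2 by repeated multiplication:
P^1 =
  1: [1/2, 1/2]
  2: [7/16, 9/16]
P^2 =
  1: [15/32, 17/32]
  2: [119/256, 137/256]

(P^2)[2 -> 1] = 119/256

Answer: 119/256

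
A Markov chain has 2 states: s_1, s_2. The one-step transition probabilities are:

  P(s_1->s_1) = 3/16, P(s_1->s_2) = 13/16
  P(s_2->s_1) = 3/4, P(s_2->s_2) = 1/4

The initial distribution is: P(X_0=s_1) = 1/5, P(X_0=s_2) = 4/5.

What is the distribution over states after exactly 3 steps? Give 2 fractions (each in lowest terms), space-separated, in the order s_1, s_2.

Propagating the distribution step by step (d_{t+1} = d_t * P):
d_0 = (s_1=1/5, s_2=4/5)
  d_1[s_1] = 1/5*3/16 + 4/5*3/4 = 51/80
  d_1[s_2] = 1/5*13/16 + 4/5*1/4 = 29/80
d_1 = (s_1=51/80, s_2=29/80)
  d_2[s_1] = 51/80*3/16 + 29/80*3/4 = 501/1280
  d_2[s_2] = 51/80*13/16 + 29/80*1/4 = 779/1280
d_2 = (s_1=501/1280, s_2=779/1280)
  d_3[s_1] = 501/1280*3/16 + 779/1280*3/4 = 10851/20480
  d_3[s_2] = 501/1280*13/16 + 779/1280*1/4 = 9629/20480
d_3 = (s_1=10851/20480, s_2=9629/20480)

Answer: 10851/20480 9629/20480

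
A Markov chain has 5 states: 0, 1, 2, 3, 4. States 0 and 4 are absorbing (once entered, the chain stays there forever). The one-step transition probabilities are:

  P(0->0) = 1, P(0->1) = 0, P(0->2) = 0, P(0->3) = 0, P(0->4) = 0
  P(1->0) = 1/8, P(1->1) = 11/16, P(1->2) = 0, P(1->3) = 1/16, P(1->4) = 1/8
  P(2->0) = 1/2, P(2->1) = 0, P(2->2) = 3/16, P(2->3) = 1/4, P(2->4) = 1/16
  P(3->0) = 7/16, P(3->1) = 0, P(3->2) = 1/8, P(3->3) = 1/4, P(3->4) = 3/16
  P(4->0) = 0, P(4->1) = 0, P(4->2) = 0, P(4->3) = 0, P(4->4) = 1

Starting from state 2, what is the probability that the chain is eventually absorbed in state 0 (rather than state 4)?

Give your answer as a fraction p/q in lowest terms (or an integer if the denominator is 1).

Answer: 31/37

Derivation:
Let a_i = P(absorbed in 0 | start in state i).
Boundary conditions: a_0 = 1, a_4 = 0.
For each transient state i, a_i = sum_j P(i->j) * a_j:
  a_1 = 1/8*a_0 + 11/16*a_1 + 0*a_2 + 1/16*a_3 + 1/8*a_4
  a_2 = 1/2*a_0 + 0*a_1 + 3/16*a_2 + 1/4*a_3 + 1/16*a_4
  a_3 = 7/16*a_0 + 0*a_1 + 1/8*a_2 + 1/4*a_3 + 3/16*a_4

Substituting a_0 = 1 and a_4 = 0, rearrange to (I - Q) a = r where r[i] = P(i -> 0):
  [5/16, 0, -1/16] . (a_1, a_2, a_3) = 1/8
  [0, 13/16, -1/4] . (a_1, a_2, a_3) = 1/2
  [0, -1/8, 3/4] . (a_1, a_2, a_3) = 7/16

Solving yields:
  a_1 = 403/740
  a_2 = 31/37
  a_3 = 107/148

Starting state is 2, so the absorption probability is a_2 = 31/37.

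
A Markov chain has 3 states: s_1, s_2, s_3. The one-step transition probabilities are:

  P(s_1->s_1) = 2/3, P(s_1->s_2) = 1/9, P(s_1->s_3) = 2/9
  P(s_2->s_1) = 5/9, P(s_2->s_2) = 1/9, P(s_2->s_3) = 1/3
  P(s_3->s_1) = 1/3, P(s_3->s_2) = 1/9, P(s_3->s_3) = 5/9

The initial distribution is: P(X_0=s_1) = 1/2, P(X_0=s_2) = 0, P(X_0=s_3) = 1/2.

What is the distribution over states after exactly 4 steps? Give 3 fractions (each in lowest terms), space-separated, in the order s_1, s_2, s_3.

Propagating the distribution step by step (d_{t+1} = d_t * P):
d_0 = (s_1=1/2, s_2=0, s_3=1/2)
  d_1[s_1] = 1/2*2/3 + 0*5/9 + 1/2*1/3 = 1/2
  d_1[s_2] = 1/2*1/9 + 0*1/9 + 1/2*1/9 = 1/9
  d_1[s_3] = 1/2*2/9 + 0*1/3 + 1/2*5/9 = 7/18
d_1 = (s_1=1/2, s_2=1/9, s_3=7/18)
  d_2[s_1] = 1/2*2/3 + 1/9*5/9 + 7/18*1/3 = 85/162
  d_2[s_2] = 1/2*1/9 + 1/9*1/9 + 7/18*1/9 = 1/9
  d_2[s_3] = 1/2*2/9 + 1/9*1/3 + 7/18*5/9 = 59/162
d_2 = (s_1=85/162, s_2=1/9, s_3=59/162)
  d_3[s_1] = 85/162*2/3 + 1/9*5/9 + 59/162*1/3 = 259/486
  d_3[s_2] = 85/162*1/9 + 1/9*1/9 + 59/162*1/9 = 1/9
  d_3[s_3] = 85/162*2/9 + 1/9*1/3 + 59/162*5/9 = 173/486
d_3 = (s_1=259/486, s_2=1/9, s_3=173/486)
  d_4[s_1] = 259/486*2/3 + 1/9*5/9 + 173/486*1/3 = 781/1458
  d_4[s_2] = 259/486*1/9 + 1/9*1/9 + 173/486*1/9 = 1/9
  d_4[s_3] = 259/486*2/9 + 1/9*1/3 + 173/486*5/9 = 515/1458
d_4 = (s_1=781/1458, s_2=1/9, s_3=515/1458)

Answer: 781/1458 1/9 515/1458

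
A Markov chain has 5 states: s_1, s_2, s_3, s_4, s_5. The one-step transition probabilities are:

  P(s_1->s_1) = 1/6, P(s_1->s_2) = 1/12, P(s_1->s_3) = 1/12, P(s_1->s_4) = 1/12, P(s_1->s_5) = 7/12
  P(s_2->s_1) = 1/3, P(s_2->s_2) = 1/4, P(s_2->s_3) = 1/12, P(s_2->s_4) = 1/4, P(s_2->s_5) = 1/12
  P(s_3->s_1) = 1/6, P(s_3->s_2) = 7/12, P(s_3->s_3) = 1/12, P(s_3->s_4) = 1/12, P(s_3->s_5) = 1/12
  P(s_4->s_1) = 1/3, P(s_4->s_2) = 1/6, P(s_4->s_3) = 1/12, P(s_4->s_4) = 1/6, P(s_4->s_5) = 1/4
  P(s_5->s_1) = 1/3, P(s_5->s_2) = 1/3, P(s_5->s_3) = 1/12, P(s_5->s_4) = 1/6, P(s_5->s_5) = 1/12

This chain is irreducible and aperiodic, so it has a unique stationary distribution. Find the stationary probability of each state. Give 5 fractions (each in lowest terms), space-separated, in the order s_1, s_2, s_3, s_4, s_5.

Answer: 23/84 265/1106 1/12 347/2212 545/2212

Derivation:
The stationary distribution satisfies pi = pi * P, i.e.:
  pi_s_1 = 1/6*pi_s_1 + 1/3*pi_s_2 + 1/6*pi_s_3 + 1/3*pi_s_4 + 1/3*pi_s_5
  pi_s_2 = 1/12*pi_s_1 + 1/4*pi_s_2 + 7/12*pi_s_3 + 1/6*pi_s_4 + 1/3*pi_s_5
  pi_s_3 = 1/12*pi_s_1 + 1/12*pi_s_2 + 1/12*pi_s_3 + 1/12*pi_s_4 + 1/12*pi_s_5
  pi_s_4 = 1/12*pi_s_1 + 1/4*pi_s_2 + 1/12*pi_s_3 + 1/6*pi_s_4 + 1/6*pi_s_5
  pi_s_5 = 7/12*pi_s_1 + 1/12*pi_s_2 + 1/12*pi_s_3 + 1/4*pi_s_4 + 1/12*pi_s_5
with normalization: pi_s_1 + pi_s_2 + pi_s_3 + pi_s_4 + pi_s_5 = 1.

Using the first 4 balance equations plus normalization, the linear system A*pi = b is:
  [-5/6, 1/3, 1/6, 1/3, 1/3] . pi = 0
  [1/12, -3/4, 7/12, 1/6, 1/3] . pi = 0
  [1/12, 1/12, -11/12, 1/12, 1/12] . pi = 0
  [1/12, 1/4, 1/12, -5/6, 1/6] . pi = 0
  [1, 1, 1, 1, 1] . pi = 1

Solving yields:
  pi_s_1 = 23/84
  pi_s_2 = 265/1106
  pi_s_3 = 1/12
  pi_s_4 = 347/2212
  pi_s_5 = 545/2212

Verification (pi * P):
  23/84*1/6 + 265/1106*1/3 + 1/12*1/6 + 347/2212*1/3 + 545/2212*1/3 = 23/84 = pi_s_1  (ok)
  23/84*1/12 + 265/1106*1/4 + 1/12*7/12 + 347/2212*1/6 + 545/2212*1/3 = 265/1106 = pi_s_2  (ok)
  23/84*1/12 + 265/1106*1/12 + 1/12*1/12 + 347/2212*1/12 + 545/2212*1/12 = 1/12 = pi_s_3  (ok)
  23/84*1/12 + 265/1106*1/4 + 1/12*1/12 + 347/2212*1/6 + 545/2212*1/6 = 347/2212 = pi_s_4  (ok)
  23/84*7/12 + 265/1106*1/12 + 1/12*1/12 + 347/2212*1/4 + 545/2212*1/12 = 545/2212 = pi_s_5  (ok)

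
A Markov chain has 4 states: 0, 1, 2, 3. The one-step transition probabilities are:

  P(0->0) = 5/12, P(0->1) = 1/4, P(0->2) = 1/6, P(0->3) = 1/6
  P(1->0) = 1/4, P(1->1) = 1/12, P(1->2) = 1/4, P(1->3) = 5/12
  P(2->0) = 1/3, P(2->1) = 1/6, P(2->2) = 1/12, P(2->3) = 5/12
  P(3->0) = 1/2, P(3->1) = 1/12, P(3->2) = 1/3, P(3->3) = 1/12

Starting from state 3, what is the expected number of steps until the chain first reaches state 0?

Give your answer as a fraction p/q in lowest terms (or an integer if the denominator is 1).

Answer: 2172/935

Derivation:
Let h_i = expected steps to first reach 0 from state i.
Boundary: h_0 = 0.
First-step equations for the other states:
  h_1 = 1 + 1/4*h_0 + 1/12*h_1 + 1/4*h_2 + 5/12*h_3
  h_2 = 1 + 1/3*h_0 + 1/6*h_1 + 1/12*h_2 + 5/12*h_3
  h_3 = 1 + 1/2*h_0 + 1/12*h_1 + 1/3*h_2 + 1/12*h_3

Substituting h_0 = 0 and rearranging gives the linear system (I - Q) h = 1:
  [11/12, -1/4, -5/12] . (h_1, h_2, h_3) = 1
  [-1/6, 11/12, -5/12] . (h_1, h_2, h_3) = 1
  [-1/12, -1/3, 11/12] . (h_1, h_2, h_3) = 1

Solving yields:
  h_1 = 2688/935
  h_2 = 2496/935
  h_3 = 2172/935

Starting state is 3, so the expected hitting time is h_3 = 2172/935.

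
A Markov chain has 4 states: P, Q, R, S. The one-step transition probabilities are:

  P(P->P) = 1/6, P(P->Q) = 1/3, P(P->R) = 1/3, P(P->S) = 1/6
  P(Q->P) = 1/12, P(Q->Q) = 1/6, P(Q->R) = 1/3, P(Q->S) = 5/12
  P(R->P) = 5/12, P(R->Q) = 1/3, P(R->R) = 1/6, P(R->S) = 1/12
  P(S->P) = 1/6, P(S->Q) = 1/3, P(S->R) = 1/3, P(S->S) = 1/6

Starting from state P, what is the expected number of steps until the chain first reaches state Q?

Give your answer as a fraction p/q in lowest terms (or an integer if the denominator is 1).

Answer: 3

Derivation:
Let h_i = expected steps to first reach Q from state i.
Boundary: h_Q = 0.
First-step equations for the other states:
  h_P = 1 + 1/6*h_P + 1/3*h_Q + 1/3*h_R + 1/6*h_S
  h_R = 1 + 5/12*h_P + 1/3*h_Q + 1/6*h_R + 1/12*h_S
  h_S = 1 + 1/6*h_P + 1/3*h_Q + 1/3*h_R + 1/6*h_S

Substituting h_Q = 0 and rearranging gives the linear system (I - Q) h = 1:
  [5/6, -1/3, -1/6] . (h_P, h_R, h_S) = 1
  [-5/12, 5/6, -1/12] . (h_P, h_R, h_S) = 1
  [-1/6, -1/3, 5/6] . (h_P, h_R, h_S) = 1

Solving yields:
  h_P = 3
  h_R = 3
  h_S = 3

Starting state is P, so the expected hitting time is h_P = 3.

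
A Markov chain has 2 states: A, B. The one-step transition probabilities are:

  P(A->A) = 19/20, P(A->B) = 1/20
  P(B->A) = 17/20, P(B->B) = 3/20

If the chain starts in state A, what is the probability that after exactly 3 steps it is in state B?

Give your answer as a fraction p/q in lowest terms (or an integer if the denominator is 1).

Answer: 111/2000

Derivation:
Computing P^3 by repeated multiplication:
P^1 =
  A: [19/20, 1/20]
  B: [17/20, 3/20]
P^2 =
  A: [189/200, 11/200]
  B: [187/200, 13/200]
P^3 =
  A: [1889/2000, 111/2000]
  B: [1887/2000, 113/2000]

(P^3)[A -> B] = 111/2000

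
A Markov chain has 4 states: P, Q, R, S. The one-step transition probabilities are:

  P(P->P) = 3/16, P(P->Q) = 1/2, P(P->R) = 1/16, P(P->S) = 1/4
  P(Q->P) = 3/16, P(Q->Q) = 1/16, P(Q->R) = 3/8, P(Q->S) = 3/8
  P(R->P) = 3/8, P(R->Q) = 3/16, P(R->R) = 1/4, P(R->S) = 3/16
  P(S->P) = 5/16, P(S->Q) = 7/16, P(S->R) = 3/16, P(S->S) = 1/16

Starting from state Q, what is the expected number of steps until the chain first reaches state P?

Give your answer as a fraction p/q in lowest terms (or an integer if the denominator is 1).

Let h_i = expected steps to first reach P from state i.
Boundary: h_P = 0.
First-step equations for the other states:
  h_Q = 1 + 3/16*h_P + 1/16*h_Q + 3/8*h_R + 3/8*h_S
  h_R = 1 + 3/8*h_P + 3/16*h_Q + 1/4*h_R + 3/16*h_S
  h_S = 1 + 5/16*h_P + 7/16*h_Q + 3/16*h_R + 1/16*h_S

Substituting h_P = 0 and rearranging gives the linear system (I - Q) h = 1:
  [15/16, -3/8, -3/8] . (h_Q, h_R, h_S) = 1
  [-3/16, 3/4, -3/16] . (h_Q, h_R, h_S) = 1
  [-7/16, -3/16, 15/16] . (h_Q, h_R, h_S) = 1

Solving yields:
  h_Q = 656/179
  h_R = 1664/537
  h_S = 608/179

Starting state is Q, so the expected hitting time is h_Q = 656/179.

Answer: 656/179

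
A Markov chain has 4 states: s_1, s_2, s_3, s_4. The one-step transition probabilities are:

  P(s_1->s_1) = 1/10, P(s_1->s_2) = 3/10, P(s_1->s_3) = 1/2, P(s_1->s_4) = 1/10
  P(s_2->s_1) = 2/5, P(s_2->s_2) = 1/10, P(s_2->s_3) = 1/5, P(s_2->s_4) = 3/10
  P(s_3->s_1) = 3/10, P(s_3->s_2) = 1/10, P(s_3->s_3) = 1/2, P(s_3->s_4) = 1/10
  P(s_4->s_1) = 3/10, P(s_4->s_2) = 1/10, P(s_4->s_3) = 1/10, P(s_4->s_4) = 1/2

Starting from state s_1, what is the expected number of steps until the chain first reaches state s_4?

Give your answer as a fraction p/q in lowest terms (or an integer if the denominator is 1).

Answer: 570/77

Derivation:
Let h_i = expected steps to first reach s_4 from state i.
Boundary: h_s_4 = 0.
First-step equations for the other states:
  h_s_1 = 1 + 1/10*h_s_1 + 3/10*h_s_2 + 1/2*h_s_3 + 1/10*h_s_4
  h_s_2 = 1 + 2/5*h_s_1 + 1/10*h_s_2 + 1/5*h_s_3 + 3/10*h_s_4
  h_s_3 = 1 + 3/10*h_s_1 + 1/10*h_s_2 + 1/2*h_s_3 + 1/10*h_s_4

Substituting h_s_4 = 0 and rearranging gives the linear system (I - Q) h = 1:
  [9/10, -3/10, -1/2] . (h_s_1, h_s_2, h_s_3) = 1
  [-2/5, 9/10, -1/5] . (h_s_1, h_s_2, h_s_3) = 1
  [-3/10, -1/10, 1/2] . (h_s_1, h_s_2, h_s_3) = 1

Solving yields:
  h_s_1 = 570/77
  h_s_2 = 470/77
  h_s_3 = 590/77

Starting state is s_1, so the expected hitting time is h_s_1 = 570/77.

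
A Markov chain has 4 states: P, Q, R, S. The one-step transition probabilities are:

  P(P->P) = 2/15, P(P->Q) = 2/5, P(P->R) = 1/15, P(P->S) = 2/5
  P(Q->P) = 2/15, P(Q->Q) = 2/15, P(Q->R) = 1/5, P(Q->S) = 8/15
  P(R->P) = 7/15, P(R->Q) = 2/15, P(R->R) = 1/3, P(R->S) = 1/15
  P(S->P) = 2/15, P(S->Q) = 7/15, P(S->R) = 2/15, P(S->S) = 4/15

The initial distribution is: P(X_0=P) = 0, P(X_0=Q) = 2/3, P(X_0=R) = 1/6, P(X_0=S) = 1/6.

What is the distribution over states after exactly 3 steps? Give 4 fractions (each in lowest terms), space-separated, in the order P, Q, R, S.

Answer: 259/1350 233/810 3569/20250 6971/20250

Derivation:
Propagating the distribution step by step (d_{t+1} = d_t * P):
d_0 = (P=0, Q=2/3, R=1/6, S=1/6)
  d_1[P] = 0*2/15 + 2/3*2/15 + 1/6*7/15 + 1/6*2/15 = 17/90
  d_1[Q] = 0*2/5 + 2/3*2/15 + 1/6*2/15 + 1/6*7/15 = 17/90
  d_1[R] = 0*1/15 + 2/3*1/5 + 1/6*1/3 + 1/6*2/15 = 19/90
  d_1[S] = 0*2/5 + 2/3*8/15 + 1/6*1/15 + 1/6*4/15 = 37/90
d_1 = (P=17/90, Q=17/90, R=19/90, S=37/90)
  d_2[P] = 17/90*2/15 + 17/90*2/15 + 19/90*7/15 + 37/90*2/15 = 11/54
  d_2[Q] = 17/90*2/5 + 17/90*2/15 + 19/90*2/15 + 37/90*7/15 = 433/1350
  d_2[R] = 17/90*1/15 + 17/90*1/5 + 19/90*1/3 + 37/90*2/15 = 79/450
  d_2[S] = 17/90*2/5 + 17/90*8/15 + 19/90*1/15 + 37/90*4/15 = 3/10
d_2 = (P=11/54, Q=433/1350, R=79/450, S=3/10)
  d_3[P] = 11/54*2/15 + 433/1350*2/15 + 79/450*7/15 + 3/10*2/15 = 259/1350
  d_3[Q] = 11/54*2/5 + 433/1350*2/15 + 79/450*2/15 + 3/10*7/15 = 233/810
  d_3[R] = 11/54*1/15 + 433/1350*1/5 + 79/450*1/3 + 3/10*2/15 = 3569/20250
  d_3[S] = 11/54*2/5 + 433/1350*8/15 + 79/450*1/15 + 3/10*4/15 = 6971/20250
d_3 = (P=259/1350, Q=233/810, R=3569/20250, S=6971/20250)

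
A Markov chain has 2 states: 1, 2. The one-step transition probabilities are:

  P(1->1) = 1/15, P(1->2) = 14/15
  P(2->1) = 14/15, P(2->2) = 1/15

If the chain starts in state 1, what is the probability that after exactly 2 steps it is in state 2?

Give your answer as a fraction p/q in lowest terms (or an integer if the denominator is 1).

Computing P^2 by repeated multiplication:
P^1 =
  1: [1/15, 14/15]
  2: [14/15, 1/15]
P^2 =
  1: [197/225, 28/225]
  2: [28/225, 197/225]

(P^2)[1 -> 2] = 28/225

Answer: 28/225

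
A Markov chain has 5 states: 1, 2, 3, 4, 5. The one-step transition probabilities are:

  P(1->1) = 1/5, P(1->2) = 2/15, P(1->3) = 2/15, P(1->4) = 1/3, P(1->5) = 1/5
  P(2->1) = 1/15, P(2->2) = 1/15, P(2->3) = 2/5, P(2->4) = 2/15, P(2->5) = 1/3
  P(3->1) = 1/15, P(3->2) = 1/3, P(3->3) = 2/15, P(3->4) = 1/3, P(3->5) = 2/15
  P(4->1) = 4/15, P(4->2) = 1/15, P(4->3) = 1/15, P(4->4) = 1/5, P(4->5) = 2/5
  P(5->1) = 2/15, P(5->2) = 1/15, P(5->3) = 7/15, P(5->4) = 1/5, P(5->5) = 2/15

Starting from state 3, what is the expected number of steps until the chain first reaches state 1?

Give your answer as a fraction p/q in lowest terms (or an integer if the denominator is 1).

Answer: 14847/1924

Derivation:
Let h_i = expected steps to first reach 1 from state i.
Boundary: h_1 = 0.
First-step equations for the other states:
  h_2 = 1 + 1/15*h_1 + 1/15*h_2 + 2/5*h_3 + 2/15*h_4 + 1/3*h_5
  h_3 = 1 + 1/15*h_1 + 1/3*h_2 + 2/15*h_3 + 1/3*h_4 + 2/15*h_5
  h_4 = 1 + 4/15*h_1 + 1/15*h_2 + 1/15*h_3 + 1/5*h_4 + 2/5*h_5
  h_5 = 1 + 2/15*h_1 + 1/15*h_2 + 7/15*h_3 + 1/5*h_4 + 2/15*h_5

Substituting h_1 = 0 and rearranging gives the linear system (I - Q) h = 1:
  [14/15, -2/5, -2/15, -1/3] . (h_2, h_3, h_4, h_5) = 1
  [-1/3, 13/15, -1/3, -2/15] . (h_2, h_3, h_4, h_5) = 1
  [-1/15, -1/15, 4/5, -2/5] . (h_2, h_3, h_4, h_5) = 1
  [-1/15, -7/15, -1/5, 13/15] . (h_2, h_3, h_4, h_5) = 1

Solving yields:
  h_2 = 15189/1924
  h_3 = 14847/1924
  h_4 = 5991/962
  h_5 = 3537/481

Starting state is 3, so the expected hitting time is h_3 = 14847/1924.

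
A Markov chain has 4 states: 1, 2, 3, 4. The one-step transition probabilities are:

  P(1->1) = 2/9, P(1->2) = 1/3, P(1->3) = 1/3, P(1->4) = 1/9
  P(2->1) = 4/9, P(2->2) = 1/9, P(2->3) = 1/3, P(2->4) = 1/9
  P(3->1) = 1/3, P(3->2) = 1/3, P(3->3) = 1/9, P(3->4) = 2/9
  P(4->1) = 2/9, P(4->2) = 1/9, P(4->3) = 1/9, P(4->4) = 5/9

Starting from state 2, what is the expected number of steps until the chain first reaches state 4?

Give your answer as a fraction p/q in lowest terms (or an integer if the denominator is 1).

Answer: 99/14

Derivation:
Let h_i = expected steps to first reach 4 from state i.
Boundary: h_4 = 0.
First-step equations for the other states:
  h_1 = 1 + 2/9*h_1 + 1/3*h_2 + 1/3*h_3 + 1/9*h_4
  h_2 = 1 + 4/9*h_1 + 1/9*h_2 + 1/3*h_3 + 1/9*h_4
  h_3 = 1 + 1/3*h_1 + 1/3*h_2 + 1/9*h_3 + 2/9*h_4

Substituting h_4 = 0 and rearranging gives the linear system (I - Q) h = 1:
  [7/9, -1/3, -1/3] . (h_1, h_2, h_3) = 1
  [-4/9, 8/9, -1/3] . (h_1, h_2, h_3) = 1
  [-1/3, -1/3, 8/9] . (h_1, h_2, h_3) = 1

Solving yields:
  h_1 = 99/14
  h_2 = 99/14
  h_3 = 45/7

Starting state is 2, so the expected hitting time is h_2 = 99/14.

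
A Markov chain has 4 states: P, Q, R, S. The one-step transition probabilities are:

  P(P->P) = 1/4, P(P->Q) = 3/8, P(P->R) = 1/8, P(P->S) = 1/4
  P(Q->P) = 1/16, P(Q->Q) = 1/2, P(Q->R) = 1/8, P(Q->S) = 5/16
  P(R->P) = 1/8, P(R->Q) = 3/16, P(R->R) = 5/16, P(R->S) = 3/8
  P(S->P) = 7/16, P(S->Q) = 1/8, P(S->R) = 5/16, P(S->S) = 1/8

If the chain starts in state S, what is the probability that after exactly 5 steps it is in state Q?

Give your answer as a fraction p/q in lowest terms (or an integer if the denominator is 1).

Computing P^5 by repeated multiplication:
P^1 =
  P: [1/4, 3/8, 1/8, 1/4]
  Q: [1/16, 1/2, 1/8, 5/16]
  R: [1/8, 3/16, 5/16, 3/8]
  S: [7/16, 1/8, 5/16, 1/8]
P^2 =
  P: [27/128, 43/128, 25/128, 33/128]
  Q: [51/256, 43/128, 53/256, 33/128]
  R: [63/256, 63/256, 65/256, 65/256]
  S: [27/128, 77/256, 53/256, 9/32]
P^3 =
  P: [27/128, 647/2048, 215/1024, 539/2048]
  Q: [429/2048, 1285/4096, 869/4096, 271/1024]
  R: [225/1024, 1207/4096, 451/2048, 1087/4096]
  S: [903/4096, 1243/4096, 887/4096, 1063/4096]
P^4 =
  P: [219/1024, 1267/4096, 7003/32768, 8621/32768]
  Q: [14043/65536, 20203/65536, 14051/65536, 17239/65536]
  R: [3555/16384, 623/2048, 14159/65536, 17221/65536]
  S: [7035/32768, 20149/65536, 7021/32768, 17275/65536]
P^5 =
  P: [112521/524288, 161387/524288, 14051/65536, 34493/131072]
  Q: [112575/524288, 322513/1048576, 112471/524288, 275971/1048576]
  R: [225681/1048576, 321727/1048576, 56303/262144, 68989/262144]
  S: [112719/524288, 20143/65536, 225023/1048576, 275827/1048576]

(P^5)[S -> Q] = 20143/65536

Answer: 20143/65536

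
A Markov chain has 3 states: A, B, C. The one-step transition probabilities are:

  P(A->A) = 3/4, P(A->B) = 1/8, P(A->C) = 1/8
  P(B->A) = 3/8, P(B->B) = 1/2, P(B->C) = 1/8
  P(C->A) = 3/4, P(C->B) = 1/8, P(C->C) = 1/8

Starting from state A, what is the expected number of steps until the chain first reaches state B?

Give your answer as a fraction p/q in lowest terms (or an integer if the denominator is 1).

Answer: 8

Derivation:
Let h_i = expected steps to first reach B from state i.
Boundary: h_B = 0.
First-step equations for the other states:
  h_A = 1 + 3/4*h_A + 1/8*h_B + 1/8*h_C
  h_C = 1 + 3/4*h_A + 1/8*h_B + 1/8*h_C

Substituting h_B = 0 and rearranging gives the linear system (I - Q) h = 1:
  [1/4, -1/8] . (h_A, h_C) = 1
  [-3/4, 7/8] . (h_A, h_C) = 1

Solving yields:
  h_A = 8
  h_C = 8

Starting state is A, so the expected hitting time is h_A = 8.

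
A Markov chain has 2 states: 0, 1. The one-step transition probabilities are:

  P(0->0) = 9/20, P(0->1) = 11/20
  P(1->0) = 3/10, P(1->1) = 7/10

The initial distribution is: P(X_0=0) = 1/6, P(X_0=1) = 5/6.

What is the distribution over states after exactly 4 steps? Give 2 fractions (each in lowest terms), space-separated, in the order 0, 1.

Propagating the distribution step by step (d_{t+1} = d_t * P):
d_0 = (0=1/6, 1=5/6)
  d_1[0] = 1/6*9/20 + 5/6*3/10 = 13/40
  d_1[1] = 1/6*11/20 + 5/6*7/10 = 27/40
d_1 = (0=13/40, 1=27/40)
  d_2[0] = 13/40*9/20 + 27/40*3/10 = 279/800
  d_2[1] = 13/40*11/20 + 27/40*7/10 = 521/800
d_2 = (0=279/800, 1=521/800)
  d_3[0] = 279/800*9/20 + 521/800*3/10 = 5637/16000
  d_3[1] = 279/800*11/20 + 521/800*7/10 = 10363/16000
d_3 = (0=5637/16000, 1=10363/16000)
  d_4[0] = 5637/16000*9/20 + 10363/16000*3/10 = 112911/320000
  d_4[1] = 5637/16000*11/20 + 10363/16000*7/10 = 207089/320000
d_4 = (0=112911/320000, 1=207089/320000)

Answer: 112911/320000 207089/320000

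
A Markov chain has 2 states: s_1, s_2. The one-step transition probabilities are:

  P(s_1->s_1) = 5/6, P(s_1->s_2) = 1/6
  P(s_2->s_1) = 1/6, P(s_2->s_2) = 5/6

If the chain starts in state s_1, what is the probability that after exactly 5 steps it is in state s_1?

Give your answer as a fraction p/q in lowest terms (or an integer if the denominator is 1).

Computing P^5 by repeated multiplication:
P^1 =
  s_1: [5/6, 1/6]
  s_2: [1/6, 5/6]
P^2 =
  s_1: [13/18, 5/18]
  s_2: [5/18, 13/18]
P^3 =
  s_1: [35/54, 19/54]
  s_2: [19/54, 35/54]
P^4 =
  s_1: [97/162, 65/162]
  s_2: [65/162, 97/162]
P^5 =
  s_1: [275/486, 211/486]
  s_2: [211/486, 275/486]

(P^5)[s_1 -> s_1] = 275/486

Answer: 275/486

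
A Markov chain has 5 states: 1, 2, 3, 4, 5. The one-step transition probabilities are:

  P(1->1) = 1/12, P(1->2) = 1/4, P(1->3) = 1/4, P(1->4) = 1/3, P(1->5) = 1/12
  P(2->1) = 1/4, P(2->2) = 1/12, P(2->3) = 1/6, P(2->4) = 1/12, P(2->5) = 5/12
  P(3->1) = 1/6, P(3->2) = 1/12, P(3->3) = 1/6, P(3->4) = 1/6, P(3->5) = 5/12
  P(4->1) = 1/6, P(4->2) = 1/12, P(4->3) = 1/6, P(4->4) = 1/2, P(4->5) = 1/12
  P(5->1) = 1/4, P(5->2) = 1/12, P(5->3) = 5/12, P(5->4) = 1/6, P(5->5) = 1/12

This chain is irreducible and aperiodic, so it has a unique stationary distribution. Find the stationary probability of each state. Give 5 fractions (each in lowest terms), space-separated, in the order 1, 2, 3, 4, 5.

Answer: 299/1682 95/841 777/3364 943/3364 333/1682

Derivation:
The stationary distribution satisfies pi = pi * P, i.e.:
  pi_1 = 1/12*pi_1 + 1/4*pi_2 + 1/6*pi_3 + 1/6*pi_4 + 1/4*pi_5
  pi_2 = 1/4*pi_1 + 1/12*pi_2 + 1/12*pi_3 + 1/12*pi_4 + 1/12*pi_5
  pi_3 = 1/4*pi_1 + 1/6*pi_2 + 1/6*pi_3 + 1/6*pi_4 + 5/12*pi_5
  pi_4 = 1/3*pi_1 + 1/12*pi_2 + 1/6*pi_3 + 1/2*pi_4 + 1/6*pi_5
  pi_5 = 1/12*pi_1 + 5/12*pi_2 + 5/12*pi_3 + 1/12*pi_4 + 1/12*pi_5
with normalization: pi_1 + pi_2 + pi_3 + pi_4 + pi_5 = 1.

Using the first 4 balance equations plus normalization, the linear system A*pi = b is:
  [-11/12, 1/4, 1/6, 1/6, 1/4] . pi = 0
  [1/4, -11/12, 1/12, 1/12, 1/12] . pi = 0
  [1/4, 1/6, -5/6, 1/6, 5/12] . pi = 0
  [1/3, 1/12, 1/6, -1/2, 1/6] . pi = 0
  [1, 1, 1, 1, 1] . pi = 1

Solving yields:
  pi_1 = 299/1682
  pi_2 = 95/841
  pi_3 = 777/3364
  pi_4 = 943/3364
  pi_5 = 333/1682

Verification (pi * P):
  299/1682*1/12 + 95/841*1/4 + 777/3364*1/6 + 943/3364*1/6 + 333/1682*1/4 = 299/1682 = pi_1  (ok)
  299/1682*1/4 + 95/841*1/12 + 777/3364*1/12 + 943/3364*1/12 + 333/1682*1/12 = 95/841 = pi_2  (ok)
  299/1682*1/4 + 95/841*1/6 + 777/3364*1/6 + 943/3364*1/6 + 333/1682*5/12 = 777/3364 = pi_3  (ok)
  299/1682*1/3 + 95/841*1/12 + 777/3364*1/6 + 943/3364*1/2 + 333/1682*1/6 = 943/3364 = pi_4  (ok)
  299/1682*1/12 + 95/841*5/12 + 777/3364*5/12 + 943/3364*1/12 + 333/1682*1/12 = 333/1682 = pi_5  (ok)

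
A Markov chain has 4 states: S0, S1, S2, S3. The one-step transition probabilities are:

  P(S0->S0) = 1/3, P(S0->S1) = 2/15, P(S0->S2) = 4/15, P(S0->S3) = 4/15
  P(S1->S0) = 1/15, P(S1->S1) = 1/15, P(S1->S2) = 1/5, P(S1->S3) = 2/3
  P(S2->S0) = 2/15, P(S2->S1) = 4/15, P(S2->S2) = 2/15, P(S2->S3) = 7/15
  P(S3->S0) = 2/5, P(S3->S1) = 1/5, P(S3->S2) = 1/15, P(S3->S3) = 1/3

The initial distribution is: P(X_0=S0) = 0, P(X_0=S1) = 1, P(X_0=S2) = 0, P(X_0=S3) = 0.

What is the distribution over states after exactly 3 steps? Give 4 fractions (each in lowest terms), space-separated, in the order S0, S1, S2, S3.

Propagating the distribution step by step (d_{t+1} = d_t * P):
d_0 = (S0=0, S1=1, S2=0, S3=0)
  d_1[S0] = 0*1/3 + 1*1/15 + 0*2/15 + 0*2/5 = 1/15
  d_1[S1] = 0*2/15 + 1*1/15 + 0*4/15 + 0*1/5 = 1/15
  d_1[S2] = 0*4/15 + 1*1/5 + 0*2/15 + 0*1/15 = 1/5
  d_1[S3] = 0*4/15 + 1*2/3 + 0*7/15 + 0*1/3 = 2/3
d_1 = (S0=1/15, S1=1/15, S2=1/5, S3=2/3)
  d_2[S0] = 1/15*1/3 + 1/15*1/15 + 1/5*2/15 + 2/3*2/5 = 8/25
  d_2[S1] = 1/15*2/15 + 1/15*1/15 + 1/5*4/15 + 2/3*1/5 = 1/5
  d_2[S2] = 1/15*4/15 + 1/15*1/5 + 1/5*2/15 + 2/3*1/15 = 23/225
  d_2[S3] = 1/15*4/15 + 1/15*2/3 + 1/5*7/15 + 2/3*1/3 = 17/45
d_2 = (S0=8/25, S1=1/5, S2=23/225, S3=17/45)
  d_3[S0] = 8/25*1/3 + 1/5*1/15 + 23/225*2/15 + 17/45*2/5 = 961/3375
  d_3[S1] = 8/25*2/15 + 1/5*1/15 + 23/225*4/15 + 17/45*1/5 = 536/3375
  d_3[S2] = 8/25*4/15 + 1/5*1/5 + 23/225*2/15 + 17/45*1/15 = 554/3375
  d_3[S3] = 8/25*4/15 + 1/5*2/3 + 23/225*7/15 + 17/45*1/3 = 1324/3375
d_3 = (S0=961/3375, S1=536/3375, S2=554/3375, S3=1324/3375)

Answer: 961/3375 536/3375 554/3375 1324/3375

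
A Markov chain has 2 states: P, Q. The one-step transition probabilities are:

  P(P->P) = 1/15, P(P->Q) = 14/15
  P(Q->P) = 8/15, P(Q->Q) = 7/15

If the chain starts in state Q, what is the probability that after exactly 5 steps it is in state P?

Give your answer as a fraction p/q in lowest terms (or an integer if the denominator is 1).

Computing P^5 by repeated multiplication:
P^1 =
  P: [1/15, 14/15]
  Q: [8/15, 7/15]
P^2 =
  P: [113/225, 112/225]
  Q: [64/225, 161/225]
P^3 =
  P: [1009/3375, 2366/3375]
  Q: [1352/3375, 2023/3375]
P^4 =
  P: [19937/50625, 30688/50625]
  Q: [17536/50625, 33089/50625]
P^5 =
  P: [265441/759375, 493934/759375]
  Q: [282248/759375, 477127/759375]

(P^5)[Q -> P] = 282248/759375

Answer: 282248/759375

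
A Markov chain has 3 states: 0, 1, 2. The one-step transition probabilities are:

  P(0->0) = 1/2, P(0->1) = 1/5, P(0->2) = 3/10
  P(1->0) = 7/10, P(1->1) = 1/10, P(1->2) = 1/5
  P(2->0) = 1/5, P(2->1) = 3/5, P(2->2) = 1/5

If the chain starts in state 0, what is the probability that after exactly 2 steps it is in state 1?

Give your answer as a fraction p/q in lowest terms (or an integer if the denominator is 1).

Computing P^2 by repeated multiplication:
P^1 =
  0: [1/2, 1/5, 3/10]
  1: [7/10, 1/10, 1/5]
  2: [1/5, 3/5, 1/5]
P^2 =
  0: [9/20, 3/10, 1/4]
  1: [23/50, 27/100, 27/100]
  2: [14/25, 11/50, 11/50]

(P^2)[0 -> 1] = 3/10

Answer: 3/10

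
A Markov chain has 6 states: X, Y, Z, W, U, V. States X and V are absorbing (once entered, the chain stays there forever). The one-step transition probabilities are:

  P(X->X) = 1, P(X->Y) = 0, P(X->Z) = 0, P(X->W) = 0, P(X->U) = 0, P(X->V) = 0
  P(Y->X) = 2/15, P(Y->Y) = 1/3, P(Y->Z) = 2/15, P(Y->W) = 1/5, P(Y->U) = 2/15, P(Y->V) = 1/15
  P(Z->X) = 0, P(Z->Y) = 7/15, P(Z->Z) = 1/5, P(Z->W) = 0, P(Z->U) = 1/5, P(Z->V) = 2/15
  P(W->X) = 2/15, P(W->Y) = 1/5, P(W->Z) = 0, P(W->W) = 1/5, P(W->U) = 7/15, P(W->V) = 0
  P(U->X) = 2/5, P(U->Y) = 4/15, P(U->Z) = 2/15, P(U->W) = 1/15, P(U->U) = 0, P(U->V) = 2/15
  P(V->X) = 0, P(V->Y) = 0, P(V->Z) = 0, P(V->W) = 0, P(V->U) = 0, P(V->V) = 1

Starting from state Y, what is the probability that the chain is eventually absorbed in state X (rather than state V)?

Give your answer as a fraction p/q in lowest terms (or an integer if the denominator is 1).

Let a_i = P(absorbed in X | start in state i).
Boundary conditions: a_X = 1, a_V = 0.
For each transient state i, a_i = sum_j P(i->j) * a_j:
  a_Y = 2/15*a_X + 1/3*a_Y + 2/15*a_Z + 1/5*a_W + 2/15*a_U + 1/15*a_V
  a_Z = 0*a_X + 7/15*a_Y + 1/5*a_Z + 0*a_W + 1/5*a_U + 2/15*a_V
  a_W = 2/15*a_X + 1/5*a_Y + 0*a_Z + 1/5*a_W + 7/15*a_U + 0*a_V
  a_U = 2/5*a_X + 4/15*a_Y + 2/15*a_Z + 1/15*a_W + 0*a_U + 2/15*a_V

Substituting a_X = 1 and a_V = 0, rearrange to (I - Q) a = r where r[i] = P(i -> X):
  [2/3, -2/15, -1/5, -2/15] . (a_Y, a_Z, a_W, a_U) = 2/15
  [-7/15, 4/5, 0, -1/5] . (a_Y, a_Z, a_W, a_U) = 0
  [-1/5, 0, 4/5, -7/15] . (a_Y, a_Z, a_W, a_U) = 2/15
  [-4/15, -2/15, -1/15, 1] . (a_Y, a_Z, a_W, a_U) = 2/5

Solving yields:
  a_Y = 2196/3221
  a_Z = 3703/6442
  a_W = 2417/3221
  a_U = 2282/3221

Starting state is Y, so the absorption probability is a_Y = 2196/3221.

Answer: 2196/3221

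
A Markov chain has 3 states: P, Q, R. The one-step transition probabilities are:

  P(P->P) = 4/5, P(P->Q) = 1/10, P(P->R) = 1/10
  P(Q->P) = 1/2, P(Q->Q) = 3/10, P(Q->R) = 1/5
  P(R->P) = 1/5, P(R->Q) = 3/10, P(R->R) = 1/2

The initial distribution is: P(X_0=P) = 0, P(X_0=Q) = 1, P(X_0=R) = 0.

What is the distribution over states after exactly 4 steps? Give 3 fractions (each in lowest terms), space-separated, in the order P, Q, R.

Propagating the distribution step by step (d_{t+1} = d_t * P):
d_0 = (P=0, Q=1, R=0)
  d_1[P] = 0*4/5 + 1*1/2 + 0*1/5 = 1/2
  d_1[Q] = 0*1/10 + 1*3/10 + 0*3/10 = 3/10
  d_1[R] = 0*1/10 + 1*1/5 + 0*1/2 = 1/5
d_1 = (P=1/2, Q=3/10, R=1/5)
  d_2[P] = 1/2*4/5 + 3/10*1/2 + 1/5*1/5 = 59/100
  d_2[Q] = 1/2*1/10 + 3/10*3/10 + 1/5*3/10 = 1/5
  d_2[R] = 1/2*1/10 + 3/10*1/5 + 1/5*1/2 = 21/100
d_2 = (P=59/100, Q=1/5, R=21/100)
  d_3[P] = 59/100*4/5 + 1/5*1/2 + 21/100*1/5 = 307/500
  d_3[Q] = 59/100*1/10 + 1/5*3/10 + 21/100*3/10 = 91/500
  d_3[R] = 59/100*1/10 + 1/5*1/5 + 21/100*1/2 = 51/250
d_3 = (P=307/500, Q=91/500, R=51/250)
  d_4[P] = 307/500*4/5 + 91/500*1/2 + 51/250*1/5 = 623/1000
  d_4[Q] = 307/500*1/10 + 91/500*3/10 + 51/250*3/10 = 443/2500
  d_4[R] = 307/500*1/10 + 91/500*1/5 + 51/250*1/2 = 999/5000
d_4 = (P=623/1000, Q=443/2500, R=999/5000)

Answer: 623/1000 443/2500 999/5000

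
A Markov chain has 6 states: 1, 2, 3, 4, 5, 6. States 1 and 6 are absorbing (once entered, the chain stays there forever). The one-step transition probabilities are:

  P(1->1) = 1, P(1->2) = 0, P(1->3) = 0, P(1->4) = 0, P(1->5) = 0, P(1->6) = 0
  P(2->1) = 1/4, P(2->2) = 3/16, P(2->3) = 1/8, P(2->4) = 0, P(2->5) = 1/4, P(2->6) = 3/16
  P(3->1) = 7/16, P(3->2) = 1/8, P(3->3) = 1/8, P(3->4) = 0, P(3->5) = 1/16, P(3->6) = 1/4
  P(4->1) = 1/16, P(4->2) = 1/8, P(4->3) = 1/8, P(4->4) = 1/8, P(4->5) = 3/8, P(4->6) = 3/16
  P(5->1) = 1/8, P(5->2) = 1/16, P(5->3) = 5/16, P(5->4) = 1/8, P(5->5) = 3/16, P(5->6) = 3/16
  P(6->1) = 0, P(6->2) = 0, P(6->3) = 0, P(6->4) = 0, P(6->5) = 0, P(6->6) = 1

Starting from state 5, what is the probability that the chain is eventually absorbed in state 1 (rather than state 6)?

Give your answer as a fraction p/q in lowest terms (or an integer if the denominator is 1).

Let a_i = P(absorbed in 1 | start in state i).
Boundary conditions: a_1 = 1, a_6 = 0.
For each transient state i, a_i = sum_j P(i->j) * a_j:
  a_2 = 1/4*a_1 + 3/16*a_2 + 1/8*a_3 + 0*a_4 + 1/4*a_5 + 3/16*a_6
  a_3 = 7/16*a_1 + 1/8*a_2 + 1/8*a_3 + 0*a_4 + 1/16*a_5 + 1/4*a_6
  a_4 = 1/16*a_1 + 1/8*a_2 + 1/8*a_3 + 1/8*a_4 + 3/8*a_5 + 3/16*a_6
  a_5 = 1/8*a_1 + 1/16*a_2 + 5/16*a_3 + 1/8*a_4 + 3/16*a_5 + 3/16*a_6

Substituting a_1 = 1 and a_6 = 0, rearrange to (I - Q) a = r where r[i] = P(i -> 1):
  [13/16, -1/8, 0, -1/4] . (a_2, a_3, a_4, a_5) = 1/4
  [-1/8, 7/8, 0, -1/16] . (a_2, a_3, a_4, a_5) = 7/16
  [-1/8, -1/8, 7/8, -3/8] . (a_2, a_3, a_4, a_5) = 1/16
  [-1/16, -5/16, -1/8, 13/16] . (a_2, a_3, a_4, a_5) = 1/8

Solving yields:
  a_2 = 7708/13831
  a_3 = 8514/13831
  a_4 = 12579/27662
  a_5 = 6963/13831

Starting state is 5, so the absorption probability is a_5 = 6963/13831.

Answer: 6963/13831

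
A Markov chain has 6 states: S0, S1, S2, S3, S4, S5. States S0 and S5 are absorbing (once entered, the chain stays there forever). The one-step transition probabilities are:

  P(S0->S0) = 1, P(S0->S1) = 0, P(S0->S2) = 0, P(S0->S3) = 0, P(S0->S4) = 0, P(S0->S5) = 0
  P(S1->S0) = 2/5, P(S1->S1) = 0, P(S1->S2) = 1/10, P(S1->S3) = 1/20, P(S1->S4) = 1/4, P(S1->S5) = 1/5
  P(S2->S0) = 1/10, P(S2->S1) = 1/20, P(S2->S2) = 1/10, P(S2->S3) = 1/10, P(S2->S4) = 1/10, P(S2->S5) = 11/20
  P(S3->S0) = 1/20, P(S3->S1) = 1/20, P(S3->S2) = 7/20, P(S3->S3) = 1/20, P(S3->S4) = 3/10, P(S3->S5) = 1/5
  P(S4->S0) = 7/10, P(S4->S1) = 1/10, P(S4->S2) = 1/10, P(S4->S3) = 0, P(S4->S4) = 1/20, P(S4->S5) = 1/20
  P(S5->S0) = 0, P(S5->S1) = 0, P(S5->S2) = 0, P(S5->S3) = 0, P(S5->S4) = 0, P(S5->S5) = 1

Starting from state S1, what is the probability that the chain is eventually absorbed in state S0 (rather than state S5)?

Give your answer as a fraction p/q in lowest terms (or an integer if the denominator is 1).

Answer: 11096/16775

Derivation:
Let a_i = P(absorbed in S0 | start in state i).
Boundary conditions: a_S0 = 1, a_S5 = 0.
For each transient state i, a_i = sum_j P(i->j) * a_j:
  a_S1 = 2/5*a_S0 + 0*a_S1 + 1/10*a_S2 + 1/20*a_S3 + 1/4*a_S4 + 1/5*a_S5
  a_S2 = 1/10*a_S0 + 1/20*a_S1 + 1/10*a_S2 + 1/10*a_S3 + 1/10*a_S4 + 11/20*a_S5
  a_S3 = 1/20*a_S0 + 1/20*a_S1 + 7/20*a_S2 + 1/20*a_S3 + 3/10*a_S4 + 1/5*a_S5
  a_S4 = 7/10*a_S0 + 1/10*a_S1 + 1/10*a_S2 + 0*a_S3 + 1/20*a_S4 + 1/20*a_S5

Substituting a_S0 = 1 and a_S5 = 0, rearrange to (I - Q) a = r where r[i] = P(i -> S0):
  [1, -1/10, -1/20, -1/4] . (a_S1, a_S2, a_S3, a_S4) = 2/5
  [-1/20, 9/10, -1/10, -1/10] . (a_S1, a_S2, a_S3, a_S4) = 1/10
  [-1/20, -7/20, 19/20, -3/10] . (a_S1, a_S2, a_S3, a_S4) = 1/20
  [-1/10, -1/10, 0, 19/20] . (a_S1, a_S2, a_S3, a_S4) = 7/10

Solving yields:
  a_S1 = 11096/16775
  a_S2 = 4897/16775
  a_S3 = 7706/16775
  a_S4 = 14044/16775

Starting state is S1, so the absorption probability is a_S1 = 11096/16775.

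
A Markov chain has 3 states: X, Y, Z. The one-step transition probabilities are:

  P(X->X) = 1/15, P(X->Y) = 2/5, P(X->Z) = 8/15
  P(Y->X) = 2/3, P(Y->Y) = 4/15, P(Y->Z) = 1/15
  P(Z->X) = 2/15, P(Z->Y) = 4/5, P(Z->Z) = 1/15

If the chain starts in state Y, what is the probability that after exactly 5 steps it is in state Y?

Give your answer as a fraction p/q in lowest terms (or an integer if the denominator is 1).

Computing P^5 by repeated multiplication:
P^1 =
  X: [1/15, 2/5, 8/15]
  Y: [2/3, 4/15, 1/15]
  Z: [2/15, 4/5, 1/15]
P^2 =
  X: [77/225, 14/25, 22/225]
  Y: [52/225, 88/225, 17/45]
  Z: [124/225, 8/25, 29/225]
P^3 =
  X: [1381/3375, 82/225, 764/3375]
  Y: [1102/3375, 1684/3375, 589/3375]
  Z: [902/3375, 92/225, 1093/3375]
P^4 =
  X: [15209/50625, 2486/5625, 13042/50625]
  Y: [3824/10125, 20416/50625, 11089/50625]
  Z: [16888/50625, 2672/5625, 9689/50625]
P^5 =
  X: [265033/759375, 112418/253125, 157088/759375]
  Y: [245458/759375, 329452/759375, 36893/151875]
  Z: [276746/759375, 104596/253125, 168841/759375]

(P^5)[Y -> Y] = 329452/759375

Answer: 329452/759375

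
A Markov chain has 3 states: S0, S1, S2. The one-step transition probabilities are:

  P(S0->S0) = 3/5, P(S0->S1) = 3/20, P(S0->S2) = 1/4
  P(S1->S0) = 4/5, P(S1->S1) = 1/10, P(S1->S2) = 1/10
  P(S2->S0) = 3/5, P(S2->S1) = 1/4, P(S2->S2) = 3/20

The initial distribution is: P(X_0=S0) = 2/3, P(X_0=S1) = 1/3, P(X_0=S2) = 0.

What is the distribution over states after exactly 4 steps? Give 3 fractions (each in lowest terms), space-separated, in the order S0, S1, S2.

Propagating the distribution step by step (d_{t+1} = d_t * P):
d_0 = (S0=2/3, S1=1/3, S2=0)
  d_1[S0] = 2/3*3/5 + 1/3*4/5 + 0*3/5 = 2/3
  d_1[S1] = 2/3*3/20 + 1/3*1/10 + 0*1/4 = 2/15
  d_1[S2] = 2/3*1/4 + 1/3*1/10 + 0*3/20 = 1/5
d_1 = (S0=2/3, S1=2/15, S2=1/5)
  d_2[S0] = 2/3*3/5 + 2/15*4/5 + 1/5*3/5 = 47/75
  d_2[S1] = 2/3*3/20 + 2/15*1/10 + 1/5*1/4 = 49/300
  d_2[S2] = 2/3*1/4 + 2/15*1/10 + 1/5*3/20 = 21/100
d_2 = (S0=47/75, S1=49/300, S2=21/100)
  d_3[S0] = 47/75*3/5 + 49/300*4/5 + 21/100*3/5 = 949/1500
  d_3[S1] = 47/75*3/20 + 49/300*1/10 + 21/100*1/4 = 977/6000
  d_3[S2] = 47/75*1/4 + 49/300*1/10 + 21/100*3/20 = 409/2000
d_3 = (S0=949/1500, S1=977/6000, S2=409/2000)
  d_4[S0] = 949/1500*3/5 + 977/6000*4/5 + 409/2000*3/5 = 18977/30000
  d_4[S1] = 949/1500*3/20 + 977/6000*1/10 + 409/2000*1/4 = 19477/120000
  d_4[S2] = 949/1500*1/4 + 977/6000*1/10 + 409/2000*3/20 = 1641/8000
d_4 = (S0=18977/30000, S1=19477/120000, S2=1641/8000)

Answer: 18977/30000 19477/120000 1641/8000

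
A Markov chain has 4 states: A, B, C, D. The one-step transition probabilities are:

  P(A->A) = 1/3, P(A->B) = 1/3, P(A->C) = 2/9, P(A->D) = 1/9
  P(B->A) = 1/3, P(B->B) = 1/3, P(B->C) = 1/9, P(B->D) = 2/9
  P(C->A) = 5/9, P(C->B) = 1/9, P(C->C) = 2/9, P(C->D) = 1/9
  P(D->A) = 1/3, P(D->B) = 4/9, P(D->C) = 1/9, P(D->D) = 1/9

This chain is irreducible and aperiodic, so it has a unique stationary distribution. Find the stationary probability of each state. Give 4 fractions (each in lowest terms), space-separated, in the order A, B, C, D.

The stationary distribution satisfies pi = pi * P, i.e.:
  pi_A = 1/3*pi_A + 1/3*pi_B + 5/9*pi_C + 1/3*pi_D
  pi_B = 1/3*pi_A + 1/3*pi_B + 1/9*pi_C + 4/9*pi_D
  pi_C = 2/9*pi_A + 1/9*pi_B + 2/9*pi_C + 1/9*pi_D
  pi_D = 1/9*pi_A + 2/9*pi_B + 1/9*pi_C + 1/9*pi_D
with normalization: pi_A + pi_B + pi_C + pi_D = 1.

Using the first 3 balance equations plus normalization, the linear system A*pi = b is:
  [-2/3, 1/3, 5/9, 1/3] . pi = 0
  [1/3, -2/3, 1/9, 4/9] . pi = 0
  [2/9, 1/9, -7/9, 1/9] . pi = 0
  [1, 1, 1, 1] . pi = 1

Solving yields:
  pi_A = 13/35
  pi_B = 109/350
  pi_C = 6/35
  pi_D = 51/350

Verification (pi * P):
  13/35*1/3 + 109/350*1/3 + 6/35*5/9 + 51/350*1/3 = 13/35 = pi_A  (ok)
  13/35*1/3 + 109/350*1/3 + 6/35*1/9 + 51/350*4/9 = 109/350 = pi_B  (ok)
  13/35*2/9 + 109/350*1/9 + 6/35*2/9 + 51/350*1/9 = 6/35 = pi_C  (ok)
  13/35*1/9 + 109/350*2/9 + 6/35*1/9 + 51/350*1/9 = 51/350 = pi_D  (ok)

Answer: 13/35 109/350 6/35 51/350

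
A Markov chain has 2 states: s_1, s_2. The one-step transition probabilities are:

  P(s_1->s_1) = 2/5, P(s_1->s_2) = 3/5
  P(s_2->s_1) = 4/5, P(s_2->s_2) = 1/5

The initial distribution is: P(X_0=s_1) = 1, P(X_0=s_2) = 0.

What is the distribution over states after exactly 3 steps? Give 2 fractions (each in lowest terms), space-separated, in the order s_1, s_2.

Answer: 68/125 57/125

Derivation:
Propagating the distribution step by step (d_{t+1} = d_t * P):
d_0 = (s_1=1, s_2=0)
  d_1[s_1] = 1*2/5 + 0*4/5 = 2/5
  d_1[s_2] = 1*3/5 + 0*1/5 = 3/5
d_1 = (s_1=2/5, s_2=3/5)
  d_2[s_1] = 2/5*2/5 + 3/5*4/5 = 16/25
  d_2[s_2] = 2/5*3/5 + 3/5*1/5 = 9/25
d_2 = (s_1=16/25, s_2=9/25)
  d_3[s_1] = 16/25*2/5 + 9/25*4/5 = 68/125
  d_3[s_2] = 16/25*3/5 + 9/25*1/5 = 57/125
d_3 = (s_1=68/125, s_2=57/125)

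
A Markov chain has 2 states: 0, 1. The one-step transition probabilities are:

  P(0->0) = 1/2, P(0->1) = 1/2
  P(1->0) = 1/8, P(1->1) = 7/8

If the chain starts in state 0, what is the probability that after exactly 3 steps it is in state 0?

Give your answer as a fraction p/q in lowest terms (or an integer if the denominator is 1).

Answer: 31/128

Derivation:
Computing P^3 by repeated multiplication:
P^1 =
  0: [1/2, 1/2]
  1: [1/8, 7/8]
P^2 =
  0: [5/16, 11/16]
  1: [11/64, 53/64]
P^3 =
  0: [31/128, 97/128]
  1: [97/512, 415/512]

(P^3)[0 -> 0] = 31/128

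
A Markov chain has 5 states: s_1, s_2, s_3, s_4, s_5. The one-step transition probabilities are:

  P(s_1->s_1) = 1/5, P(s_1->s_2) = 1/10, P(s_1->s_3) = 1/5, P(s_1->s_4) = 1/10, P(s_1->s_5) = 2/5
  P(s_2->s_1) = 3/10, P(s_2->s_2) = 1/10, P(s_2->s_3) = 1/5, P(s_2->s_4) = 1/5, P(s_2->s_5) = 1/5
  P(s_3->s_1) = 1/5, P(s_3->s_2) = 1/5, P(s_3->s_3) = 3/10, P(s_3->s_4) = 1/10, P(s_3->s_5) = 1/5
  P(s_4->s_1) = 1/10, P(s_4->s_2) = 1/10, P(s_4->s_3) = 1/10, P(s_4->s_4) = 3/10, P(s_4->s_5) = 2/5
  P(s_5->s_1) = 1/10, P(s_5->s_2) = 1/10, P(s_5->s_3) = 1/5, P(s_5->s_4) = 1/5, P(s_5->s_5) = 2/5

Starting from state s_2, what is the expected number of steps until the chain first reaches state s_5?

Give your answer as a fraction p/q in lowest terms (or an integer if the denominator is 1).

Answer: 4315/1206

Derivation:
Let h_i = expected steps to first reach s_5 from state i.
Boundary: h_s_5 = 0.
First-step equations for the other states:
  h_s_1 = 1 + 1/5*h_s_1 + 1/10*h_s_2 + 1/5*h_s_3 + 1/10*h_s_4 + 2/5*h_s_5
  h_s_2 = 1 + 3/10*h_s_1 + 1/10*h_s_2 + 1/5*h_s_3 + 1/5*h_s_4 + 1/5*h_s_5
  h_s_3 = 1 + 1/5*h_s_1 + 1/5*h_s_2 + 3/10*h_s_3 + 1/10*h_s_4 + 1/5*h_s_5
  h_s_4 = 1 + 1/10*h_s_1 + 1/10*h_s_2 + 1/10*h_s_3 + 3/10*h_s_4 + 2/5*h_s_5

Substituting h_s_5 = 0 and rearranging gives the linear system (I - Q) h = 1:
  [4/5, -1/10, -1/5, -1/10] . (h_s_1, h_s_2, h_s_3, h_s_4) = 1
  [-3/10, 9/10, -1/5, -1/5] . (h_s_1, h_s_2, h_s_3, h_s_4) = 1
  [-1/5, -1/5, 7/10, -1/10] . (h_s_1, h_s_2, h_s_3, h_s_4) = 1
  [-1/10, -1/10, -1/10, 7/10] . (h_s_1, h_s_2, h_s_3, h_s_4) = 1

Solving yields:
  h_s_1 = 3605/1206
  h_s_2 = 4315/1206
  h_s_3 = 1495/402
  h_s_4 = 1165/402

Starting state is s_2, so the expected hitting time is h_s_2 = 4315/1206.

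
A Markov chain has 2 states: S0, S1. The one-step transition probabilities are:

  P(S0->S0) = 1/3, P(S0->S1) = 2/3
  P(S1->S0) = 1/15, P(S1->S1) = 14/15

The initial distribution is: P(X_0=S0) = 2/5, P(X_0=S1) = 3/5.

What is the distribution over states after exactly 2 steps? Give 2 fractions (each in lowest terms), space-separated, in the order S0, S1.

Answer: 127/1125 998/1125

Derivation:
Propagating the distribution step by step (d_{t+1} = d_t * P):
d_0 = (S0=2/5, S1=3/5)
  d_1[S0] = 2/5*1/3 + 3/5*1/15 = 13/75
  d_1[S1] = 2/5*2/3 + 3/5*14/15 = 62/75
d_1 = (S0=13/75, S1=62/75)
  d_2[S0] = 13/75*1/3 + 62/75*1/15 = 127/1125
  d_2[S1] = 13/75*2/3 + 62/75*14/15 = 998/1125
d_2 = (S0=127/1125, S1=998/1125)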